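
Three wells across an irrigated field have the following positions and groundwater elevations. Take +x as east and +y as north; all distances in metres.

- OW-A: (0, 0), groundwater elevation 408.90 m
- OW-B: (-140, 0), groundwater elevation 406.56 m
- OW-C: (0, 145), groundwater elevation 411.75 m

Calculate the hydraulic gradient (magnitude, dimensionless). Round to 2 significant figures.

∂h/∂x = (406.56 − 408.90) / (-140 − 0) = +0.01671
∂h/∂y = (411.75 − 408.90) / (145 − 0) = +0.01966
|∇h| = √(0.01671² + 0.01966²) = 0.0258

0.026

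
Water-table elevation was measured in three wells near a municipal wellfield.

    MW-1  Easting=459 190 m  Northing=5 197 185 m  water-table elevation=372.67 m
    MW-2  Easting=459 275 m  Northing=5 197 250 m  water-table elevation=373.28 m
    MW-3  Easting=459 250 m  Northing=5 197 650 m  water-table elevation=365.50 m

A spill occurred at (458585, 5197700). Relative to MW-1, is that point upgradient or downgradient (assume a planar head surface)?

downgradient

With h = a·x + b·y + c and MW-1 as origin, the differences give:
  85·a + 65·b = +0.61
  60·a + 465·b = -7.17
Eliminate b (×465 and ×65, subtract): 35625·a = 749.700 → a = ∂h/∂x = +0.02104
Back-substitute: b = ∂h/∂y = -0.01813.
Head at (458585, 5197700) = 372.67 + (+0.02104)·(-605) + (-0.01813)·(515) = 350.60 m.
That is lower than the 372.67 m at MW-1, so the point is downgradient.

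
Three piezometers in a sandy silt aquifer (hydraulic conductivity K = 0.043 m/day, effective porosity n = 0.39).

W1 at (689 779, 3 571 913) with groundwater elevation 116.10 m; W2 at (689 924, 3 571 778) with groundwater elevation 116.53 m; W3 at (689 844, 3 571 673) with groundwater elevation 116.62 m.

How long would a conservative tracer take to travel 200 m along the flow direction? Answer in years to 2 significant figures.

2200 years

With h = a·x + b·y + c and W1 as origin, the differences give:
  145·a + (-135)·b = +0.43
  65·a + (-240)·b = +0.52
Eliminate b (×(-240) and ×(-135), subtract): -26025·a = -33.000 → a = ∂h/∂x = +0.001268
Back-substitute: b = ∂h/∂y = -0.001823.
|∇h| = √(0.001268² + -0.001823²) = 0.002221
Seepage velocity v = K·i/n = 0.043 × 0.002221 / 0.39 = 0.0002449 m/day.
t = 200 / 0.0002449 = 8.167e+05 days = 2.24e+03 years.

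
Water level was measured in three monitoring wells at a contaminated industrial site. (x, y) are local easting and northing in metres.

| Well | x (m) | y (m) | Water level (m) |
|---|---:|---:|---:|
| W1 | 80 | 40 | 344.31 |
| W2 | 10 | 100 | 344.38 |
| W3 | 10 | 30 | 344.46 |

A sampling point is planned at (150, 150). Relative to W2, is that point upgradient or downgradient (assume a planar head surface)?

With h = a·x + b·y + c and W1 as origin, the differences give:
  (-70)·a + 60·b = +0.07
  (-70)·a + (-10)·b = +0.15
Eliminate b (×(-10) and ×60, subtract): 4900·a = -9.700 → a = ∂h/∂x = -0.001980
Back-substitute: b = ∂h/∂y = -0.001143.
Head at (150, 150) = 344.31 + (-0.001980)·(70) + (-0.001143)·(110) = 344.05 m.
That is lower than the 344.38 m at W2, so the point is downgradient.

downgradient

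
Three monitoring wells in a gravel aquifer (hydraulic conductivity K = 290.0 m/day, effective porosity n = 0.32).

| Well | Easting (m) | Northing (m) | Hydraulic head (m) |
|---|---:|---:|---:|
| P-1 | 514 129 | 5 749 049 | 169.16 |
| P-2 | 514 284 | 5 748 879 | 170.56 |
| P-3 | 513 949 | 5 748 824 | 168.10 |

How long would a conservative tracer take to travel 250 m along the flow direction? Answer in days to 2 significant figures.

Taking P-1 as reference: P-2−P-1 = (155, -170, +1.40); P-3−P-1 = (-180, -225, -1.06).
Determinant of the coordinate differences = 155·(-225) − (-180)·(-170) = -65475.
∂h/∂x = [(+1.40)·(-225) − (-1.06)·(-170)] / -65475 = +0.007563
∂h/∂y = [155·(-1.06) − (-180)·(+1.40)] / -65475 = -0.001339
|∇h| = √(0.007563² + -0.001339²) = 0.007681
Seepage velocity v = K·i/n = 290.0 × 0.007681 / 0.32 = 6.961 m/day.
t = 250 / 6.961 = 35.91 days.

36 days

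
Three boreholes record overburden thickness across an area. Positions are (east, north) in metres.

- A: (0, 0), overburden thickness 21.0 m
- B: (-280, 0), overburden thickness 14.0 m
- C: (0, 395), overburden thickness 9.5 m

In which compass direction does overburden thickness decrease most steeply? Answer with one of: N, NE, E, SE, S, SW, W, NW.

NW

∂d/∂x = (14.0 − 21.0) / (-280 − 0) = +0.02500
∂d/∂y = (9.5 − 21.0) / (395 − 0) = -0.02911
Steepest decrease is along −∇f = (-0.02500 E, +0.02911 N) → northwest.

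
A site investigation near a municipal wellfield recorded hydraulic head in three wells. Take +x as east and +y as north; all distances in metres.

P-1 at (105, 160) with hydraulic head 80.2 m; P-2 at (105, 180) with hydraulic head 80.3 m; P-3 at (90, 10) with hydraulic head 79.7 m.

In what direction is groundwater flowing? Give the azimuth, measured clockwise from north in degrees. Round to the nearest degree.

Three-point gradient (reference P-1): Δ to P-2 = (0, 20, +0.1), Δ to P-3 = (-15, -150, -0.5).
∂h/∂x = -0.01667, ∂h/∂y = +0.005000 (det = 300).
Flow direction (−∇h) has components (+0.01667 E, -0.005000 N).
Azimuth = atan2(E, N) = atan2(+0.01667, -0.005000) = 106.7° ≈ 107°.

107°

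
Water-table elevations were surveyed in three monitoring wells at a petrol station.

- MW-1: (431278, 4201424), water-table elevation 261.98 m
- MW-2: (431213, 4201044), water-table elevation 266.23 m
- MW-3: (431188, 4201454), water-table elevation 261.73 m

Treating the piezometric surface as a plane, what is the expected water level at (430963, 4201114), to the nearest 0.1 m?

265.7 m

Differences from MW-1: to MW-2 (Δx, Δy, Δh) = (-65, -380, +4.25); to MW-3 = (-90, 30, -0.25).
Solve a·Δx + b·Δy = Δh: det = (-65)·30 − (-90)·(-380) = -36150.
∂h/∂x = [(+4.25)·30 − (-0.25)·(-380)] / -36150 = -0.0008990
∂h/∂y = [(-65)·(-0.25) − (-90)·(+4.25)] / -36150 = -0.01103
h(430963, 4201114) = 261.98 + (-0.0008990)·(-315) + (-0.01103)·(-310) = 261.98 +0.283 +3.419 = 265.683 m.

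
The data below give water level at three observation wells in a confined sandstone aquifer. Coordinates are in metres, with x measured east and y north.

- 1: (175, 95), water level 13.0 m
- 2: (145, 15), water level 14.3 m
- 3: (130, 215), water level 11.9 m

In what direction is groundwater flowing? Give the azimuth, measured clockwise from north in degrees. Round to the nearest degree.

037°

Taking 1 as reference: 2−1 = (-30, -80, +1.3); 3−1 = (-45, 120, -1.1).
Solve a·Δx + b·Δy = Δh: det = (-30)·120 − (-45)·(-80) = -7200.
∂h/∂x = [(+1.3)·120 − (-1.1)·(-80)] / -7200 = -0.009444
∂h/∂y = [(-30)·(-1.1) − (-45)·(+1.3)] / -7200 = -0.01271
Flow direction (−∇h) has components (+0.009444 E, +0.01271 N).
Azimuth = atan2(E, N) = atan2(+0.009444, +0.01271) = 36.6° ≈ 037°.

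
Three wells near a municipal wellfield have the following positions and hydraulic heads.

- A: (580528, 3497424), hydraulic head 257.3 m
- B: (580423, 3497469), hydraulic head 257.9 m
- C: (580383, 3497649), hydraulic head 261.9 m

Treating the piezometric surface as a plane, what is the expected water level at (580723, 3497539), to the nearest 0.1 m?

Differences from A: to B (Δx, Δy, Δh) = (-105, 45, +0.6); to C = (-145, 225, +4.6).
Solve a·Δx + b·Δy = Δh: det = (-105)·225 − (-145)·45 = -17100.
∂h/∂x = [(+0.6)·225 − (+4.6)·45] / -17100 = +0.004211
∂h/∂y = [(-105)·(+4.6) − (-145)·(+0.6)] / -17100 = +0.02316
h(580723, 3497539) = 257.3 + (+0.004211)·(195) + (+0.02316)·(115) = 257.3 +0.821 +2.663 = 260.784 m.

260.8 m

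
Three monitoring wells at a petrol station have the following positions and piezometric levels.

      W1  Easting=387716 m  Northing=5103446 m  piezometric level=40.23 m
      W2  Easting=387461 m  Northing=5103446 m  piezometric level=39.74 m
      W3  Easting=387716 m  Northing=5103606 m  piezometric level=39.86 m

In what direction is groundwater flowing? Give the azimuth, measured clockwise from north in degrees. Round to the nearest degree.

320°

∂h/∂x = (39.74 − 40.23) / (387461 − 387716) = +0.001922
∂h/∂y = (39.86 − 40.23) / (5103606 − 5103446) = -0.002312
Flow direction (−∇h) has components (-0.001922 E, +0.002312 N).
Azimuth = atan2(E, N) = atan2(-0.001922, +0.002312) = 320.3° ≈ 320°.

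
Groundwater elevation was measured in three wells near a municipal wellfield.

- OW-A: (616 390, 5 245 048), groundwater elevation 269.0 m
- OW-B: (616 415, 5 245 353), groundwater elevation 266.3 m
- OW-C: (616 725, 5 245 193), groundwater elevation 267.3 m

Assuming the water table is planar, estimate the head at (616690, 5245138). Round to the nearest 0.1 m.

With h = a·x + b·y + c and OW-A as origin, the differences give:
  25·a + 305·b = -2.7
  335·a + 145·b = -1.7
Eliminate b (×145 and ×305, subtract): -98550·a = 127.00 → a = ∂h/∂x = -0.001289
Back-substitute: b = ∂h/∂y = -0.008747.
h(616690, 5245138) = 269.0 + (-0.001289)·(300) + (-0.008747)·(90) = 269.0 -0.387 -0.787 = 267.826 m.

267.8 m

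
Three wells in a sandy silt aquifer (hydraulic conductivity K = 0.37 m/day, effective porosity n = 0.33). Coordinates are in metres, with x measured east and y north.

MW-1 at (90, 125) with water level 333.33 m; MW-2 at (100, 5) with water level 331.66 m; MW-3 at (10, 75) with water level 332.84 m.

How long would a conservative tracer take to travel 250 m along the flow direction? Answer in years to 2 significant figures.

44 years

Taking MW-1 as reference: MW-2−MW-1 = (10, -120, -1.67); MW-3−MW-1 = (-80, -50, -0.49).
Determinant of the coordinate differences = 10·(-50) − (-80)·(-120) = -10100.
∂h/∂x = [(-1.67)·(-50) − (-0.49)·(-120)] / -10100 = -0.002446
∂h/∂y = [10·(-0.49) − (-80)·(-1.67)] / -10100 = +0.01371
|∇h| = √(-0.002446² + 0.01371²) = 0.01393
Seepage velocity v = K·i/n = 0.37 × 0.01393 / 0.33 = 0.01562 m/day.
t = 250 / 0.01562 = 1.601e+04 days = 43.8 years.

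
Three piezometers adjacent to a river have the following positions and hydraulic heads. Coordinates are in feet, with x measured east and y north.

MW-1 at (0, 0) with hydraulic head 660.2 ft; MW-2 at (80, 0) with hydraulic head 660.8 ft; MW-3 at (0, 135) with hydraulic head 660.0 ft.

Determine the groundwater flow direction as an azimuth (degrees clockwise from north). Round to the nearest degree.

∂h/∂x = (660.8 − 660.2) / (80 − 0) = +0.007500
∂h/∂y = (660.0 − 660.2) / (135 − 0) = -0.001481
Flow direction (−∇h) has components (-0.007500 E, +0.001481 N).
Azimuth = atan2(E, N) = atan2(-0.007500, +0.001481) = 281.2° ≈ 281°.

281°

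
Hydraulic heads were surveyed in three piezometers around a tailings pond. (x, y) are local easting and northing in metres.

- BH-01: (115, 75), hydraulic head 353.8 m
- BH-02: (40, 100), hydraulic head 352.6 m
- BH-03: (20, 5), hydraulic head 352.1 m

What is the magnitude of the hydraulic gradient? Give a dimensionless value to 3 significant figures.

With h = a·x + b·y + c and BH-01 as origin, the differences give:
  (-75)·a + 25·b = -1.2
  (-95)·a + (-70)·b = -1.7
Eliminate b (×(-70) and ×25, subtract): 7625·a = 126.50 → a = ∂h/∂x = +0.01659
Back-substitute: b = ∂h/∂y = +0.001770.
|∇h| = √(0.01659² + 0.001770²) = 0.01668

0.0167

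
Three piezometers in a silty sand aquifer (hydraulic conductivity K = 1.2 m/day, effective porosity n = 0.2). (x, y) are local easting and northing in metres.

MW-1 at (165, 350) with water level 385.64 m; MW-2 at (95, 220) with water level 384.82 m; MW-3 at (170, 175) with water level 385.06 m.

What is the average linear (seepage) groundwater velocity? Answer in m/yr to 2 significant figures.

Taking MW-1 as reference: MW-2−MW-1 = (-70, -130, -0.82); MW-3−MW-1 = (5, -175, -0.58).
Solve a·Δx + b·Δy = Δh: det = (-70)·(-175) − 5·(-130) = 12900.
∂h/∂x = [(-0.82)·(-175) − (-0.58)·(-130)] / 12900 = +0.005279
∂h/∂y = [(-70)·(-0.58) − 5·(-0.82)] / 12900 = +0.003465
|∇h| = √(0.005279² + 0.003465²) = 0.006315
Seepage velocity v = K·i/n = 1.2 × 0.006315 / 0.2 = 0.03789 m/day = 13.84 m/yr.

14 m/yr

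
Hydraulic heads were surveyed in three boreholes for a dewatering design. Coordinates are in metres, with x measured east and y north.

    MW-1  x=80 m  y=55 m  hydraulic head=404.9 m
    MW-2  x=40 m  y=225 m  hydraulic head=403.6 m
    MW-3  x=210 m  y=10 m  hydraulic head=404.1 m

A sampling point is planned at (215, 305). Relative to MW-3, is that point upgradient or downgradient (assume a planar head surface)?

Taking MW-1 as reference: MW-2−MW-1 = (-40, 170, -1.3); MW-3−MW-1 = (130, -45, -0.8).
Solve a·Δx + b·Δy = Δh: det = (-40)·(-45) − 130·170 = -20300.
∂h/∂x = [(-1.3)·(-45) − (-0.8)·170] / -20300 = -0.009581
∂h/∂y = [(-40)·(-0.8) − 130·(-1.3)] / -20300 = -0.009901
Head at (215, 305) = 404.9 + (-0.009581)·(135) + (-0.009901)·(250) = 401.13 m.
That is lower than the 404.1 m at MW-3, so the point is downgradient.

downgradient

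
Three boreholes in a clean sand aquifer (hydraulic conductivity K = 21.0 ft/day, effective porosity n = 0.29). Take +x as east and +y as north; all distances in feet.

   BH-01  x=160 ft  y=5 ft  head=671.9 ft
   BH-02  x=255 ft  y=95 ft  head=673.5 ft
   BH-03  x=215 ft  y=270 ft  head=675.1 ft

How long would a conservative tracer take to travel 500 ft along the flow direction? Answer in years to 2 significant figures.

1.5 years

Differences from BH-01: to BH-02 (Δx, Δy, Δh) = (95, 90, +1.6); to BH-03 = (55, 265, +3.2).
Solve a·Δx + b·Δy = Δh: det = 95·265 − 55·90 = 20225.
∂h/∂x = [(+1.6)·265 − (+3.2)·90] / 20225 = +0.006724
∂h/∂y = [95·(+3.2) − 55·(+1.6)] / 20225 = +0.01068
|∇h| = √(0.006724² + 0.01068²) = 0.01262
Seepage velocity v = K·i/n = 21.0 × 0.01262 / 0.29 = 0.9139 ft/day.
t = 500 / 0.9139 = 547.1 days = 1.5 years.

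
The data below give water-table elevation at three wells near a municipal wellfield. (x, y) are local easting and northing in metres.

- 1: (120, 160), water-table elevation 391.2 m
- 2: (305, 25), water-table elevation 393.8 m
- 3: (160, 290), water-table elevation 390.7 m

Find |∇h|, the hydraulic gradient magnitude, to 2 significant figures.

0.011

With h = a·x + b·y + c and 1 as origin, the differences give:
  185·a + (-135)·b = +2.6
  40·a + 130·b = -0.5
Eliminate b (×130 and ×(-135), subtract): 29450·a = 270.50 → a = ∂h/∂x = +0.009185
Back-substitute: b = ∂h/∂y = -0.006672.
|∇h| = √(0.009185² + -0.006672²) = 0.01135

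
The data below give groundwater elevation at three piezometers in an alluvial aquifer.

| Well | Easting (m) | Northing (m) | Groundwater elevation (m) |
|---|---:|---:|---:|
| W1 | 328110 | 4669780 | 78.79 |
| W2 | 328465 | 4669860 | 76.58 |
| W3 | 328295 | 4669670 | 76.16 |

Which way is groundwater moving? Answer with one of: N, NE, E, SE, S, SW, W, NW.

SE

With h = a·x + b·y + c and W1 as origin, the differences give:
  355·a + 80·b = -2.21
  185·a + (-110)·b = -2.63
Eliminate b (×(-110) and ×80, subtract): -53850·a = 453.500 → a = ∂h/∂x = -0.008422
Back-substitute: b = ∂h/∂y = +0.009746.
Flow = −∇h = (+0.008422 east, -0.009746 north), which points southeast.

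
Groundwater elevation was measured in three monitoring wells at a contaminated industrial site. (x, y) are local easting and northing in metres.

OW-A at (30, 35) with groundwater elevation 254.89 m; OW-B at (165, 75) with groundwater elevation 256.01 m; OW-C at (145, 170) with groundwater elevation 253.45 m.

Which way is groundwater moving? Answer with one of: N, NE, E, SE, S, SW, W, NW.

NW

Three-point gradient (reference OW-A): Δ to OW-B = (135, 40, +1.12), Δ to OW-C = (115, 135, -1.44).
∂h/∂x = +0.01532, ∂h/∂y = -0.02372 (det = 13625).
Flow = −∇h = (-0.01532 east, +0.02372 north), which points northwest.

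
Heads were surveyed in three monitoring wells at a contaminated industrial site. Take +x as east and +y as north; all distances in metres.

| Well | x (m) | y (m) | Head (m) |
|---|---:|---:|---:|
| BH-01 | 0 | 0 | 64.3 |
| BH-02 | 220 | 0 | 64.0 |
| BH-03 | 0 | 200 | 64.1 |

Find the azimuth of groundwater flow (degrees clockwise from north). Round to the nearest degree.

054°

∂h/∂x = (64.0 − 64.3) / (220 − 0) = -0.001364
∂h/∂y = (64.1 − 64.3) / (200 − 0) = -0.001000
Flow direction (−∇h) has components (+0.001364 E, +0.001000 N).
Azimuth = atan2(E, N) = atan2(+0.001364, +0.001000) = 53.7° ≈ 054°.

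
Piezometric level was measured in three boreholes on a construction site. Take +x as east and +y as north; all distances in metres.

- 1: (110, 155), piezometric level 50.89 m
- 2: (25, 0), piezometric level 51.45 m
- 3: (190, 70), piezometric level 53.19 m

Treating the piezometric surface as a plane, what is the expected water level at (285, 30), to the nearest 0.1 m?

55.2 m

With h = a·x + b·y + c and 1 as origin, the differences give:
  (-85)·a + (-155)·b = +0.56
  80·a + (-85)·b = +2.30
Eliminate b (×(-85) and ×(-155), subtract): 19625·a = 308.900 → a = ∂h/∂x = +0.01574
Back-substitute: b = ∂h/∂y = -0.01224.
h(285, 30) = 50.89 + (+0.01574)·(175) + (-0.01224)·(-125) = 50.89 +2.755 +1.531 = 55.175 m.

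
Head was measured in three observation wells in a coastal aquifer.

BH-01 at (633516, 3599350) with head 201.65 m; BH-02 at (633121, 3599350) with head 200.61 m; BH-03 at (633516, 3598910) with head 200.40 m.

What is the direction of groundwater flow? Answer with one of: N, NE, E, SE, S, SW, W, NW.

∂h/∂x = (200.61 − 201.65) / (633121 − 633516) = +0.002633
∂h/∂y = (200.40 − 201.65) / (3598910 − 3599350) = +0.002841
Flow = −∇h = (-0.002633 east, -0.002841 north), which points southwest.

SW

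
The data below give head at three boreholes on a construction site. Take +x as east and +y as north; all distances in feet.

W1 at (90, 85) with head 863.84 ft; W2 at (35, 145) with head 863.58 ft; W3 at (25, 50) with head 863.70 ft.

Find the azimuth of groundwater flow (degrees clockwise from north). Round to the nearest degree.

Taking W1 as reference: W2−W1 = (-55, 60, -0.26); W3−W1 = (-65, -35, -0.14).
Solve a·Δx + b·Δy = Δh: det = (-55)·(-35) − (-65)·60 = 5825.
∂h/∂x = [(-0.26)·(-35) − (-0.14)·60] / 5825 = +0.003004
∂h/∂y = [(-55)·(-0.14) − (-65)·(-0.26)] / 5825 = -0.001579
Flow direction (−∇h) has components (-0.003004 E, +0.001579 N).
Azimuth = atan2(E, N) = atan2(-0.003004, +0.001579) = 297.7° ≈ 298°.

298°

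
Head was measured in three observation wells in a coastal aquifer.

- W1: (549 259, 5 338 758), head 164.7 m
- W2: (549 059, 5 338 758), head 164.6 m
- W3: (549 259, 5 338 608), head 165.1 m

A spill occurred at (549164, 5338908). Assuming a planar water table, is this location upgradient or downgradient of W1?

∂h/∂x = (164.6 − 164.7) / (549059 − 549259) = +0.0005000
∂h/∂y = (165.1 − 164.7) / (5338608 − 5338758) = -0.002667
Head at (549164, 5338908) = 164.7 + (+0.0005000)·(-95) + (-0.002667)·(150) = 164.25 m.
That is lower than the 164.7 m at W1, so the point is downgradient.

downgradient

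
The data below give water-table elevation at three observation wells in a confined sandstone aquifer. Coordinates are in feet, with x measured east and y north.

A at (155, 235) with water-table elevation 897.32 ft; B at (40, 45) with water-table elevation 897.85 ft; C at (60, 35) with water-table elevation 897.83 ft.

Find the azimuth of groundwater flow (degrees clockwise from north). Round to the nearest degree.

Differences from A: to B (Δx, Δy, Δh) = (-115, -190, +0.53); to C = (-95, -200, +0.51).
Solve a·Δx + b·Δy = Δh: det = (-115)·(-200) − (-95)·(-190) = 4950.
∂h/∂x = [(+0.53)·(-200) − (+0.51)·(-190)] / 4950 = -0.001838
∂h/∂y = [(-115)·(+0.51) − (-95)·(+0.53)] / 4950 = -0.001677
Flow direction (−∇h) has components (+0.001838 E, +0.001677 N).
Azimuth = atan2(E, N) = atan2(+0.001838, +0.001677) = 47.6° ≈ 048°.

048°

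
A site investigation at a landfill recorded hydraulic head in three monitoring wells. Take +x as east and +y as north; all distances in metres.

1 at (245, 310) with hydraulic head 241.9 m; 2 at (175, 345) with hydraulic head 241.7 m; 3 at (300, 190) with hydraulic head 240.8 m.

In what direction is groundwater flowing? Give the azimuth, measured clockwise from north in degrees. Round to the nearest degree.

215°

Taking 1 as reference: 2−1 = (-70, 35, -0.2); 3−1 = (55, -120, -1.1).
Solve a·Δx + b·Δy = Δh: det = (-70)·(-120) − 55·35 = 6475.
∂h/∂x = [(-0.2)·(-120) − (-1.1)·35] / 6475 = +0.009653
∂h/∂y = [(-70)·(-1.1) − 55·(-0.2)] / 6475 = +0.01359
Flow direction (−∇h) has components (-0.009653 E, -0.01359 N).
Azimuth = atan2(E, N) = atan2(-0.009653, -0.01359) = 215.4° ≈ 215°.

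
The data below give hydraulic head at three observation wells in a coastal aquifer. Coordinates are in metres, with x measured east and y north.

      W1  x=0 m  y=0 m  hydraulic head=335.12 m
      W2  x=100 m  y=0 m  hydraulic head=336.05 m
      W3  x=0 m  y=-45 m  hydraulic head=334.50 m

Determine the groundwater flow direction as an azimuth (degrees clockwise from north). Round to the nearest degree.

214°

∂h/∂x = (336.05 − 335.12) / (100 − 0) = +0.009300
∂h/∂y = (334.50 − 335.12) / (-45 − 0) = +0.01378
Flow direction (−∇h) has components (-0.009300 E, -0.01378 N).
Azimuth = atan2(E, N) = atan2(-0.009300, -0.01378) = 214.0° ≈ 214°.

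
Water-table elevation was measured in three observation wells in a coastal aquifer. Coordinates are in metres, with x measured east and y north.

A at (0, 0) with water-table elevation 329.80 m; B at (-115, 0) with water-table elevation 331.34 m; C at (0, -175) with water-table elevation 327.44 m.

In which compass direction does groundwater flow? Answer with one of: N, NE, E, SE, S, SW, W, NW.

∂h/∂x = (331.34 − 329.80) / (-115 − 0) = -0.01339
∂h/∂y = (327.44 − 329.80) / (-175 − 0) = +0.01349
Flow = −∇h = (+0.01339 east, -0.01349 north), which points southeast.

SE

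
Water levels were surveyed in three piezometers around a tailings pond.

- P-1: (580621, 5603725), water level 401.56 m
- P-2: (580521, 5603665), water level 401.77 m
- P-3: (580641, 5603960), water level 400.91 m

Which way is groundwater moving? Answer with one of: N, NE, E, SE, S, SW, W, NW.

N

Differences from P-1: to P-2 (Δx, Δy, Δh) = (-100, -60, +0.21); to P-3 = (20, 235, -0.65).
Solve a·Δx + b·Δy = Δh: det = (-100)·235 − 20·(-60) = -22300.
∂h/∂x = [(+0.21)·235 − (-0.65)·(-60)] / -22300 = -0.0004641
∂h/∂y = [(-100)·(-0.65) − 20·(+0.21)] / -22300 = -0.002726
Flow = −∇h = (+0.0004641 east, +0.002726 north), which points north.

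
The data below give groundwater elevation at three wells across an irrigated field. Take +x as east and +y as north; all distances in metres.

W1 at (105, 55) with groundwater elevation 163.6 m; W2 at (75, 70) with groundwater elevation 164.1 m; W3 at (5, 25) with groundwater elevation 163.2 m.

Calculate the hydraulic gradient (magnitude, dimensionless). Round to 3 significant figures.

0.0261

With h = a·x + b·y + c and W1 as origin, the differences give:
  (-30)·a + 15·b = +0.5
  (-100)·a + (-30)·b = -0.4
Eliminate b (×(-30) and ×15, subtract): 2400·a = -9.00 → a = ∂h/∂x = -0.003750
Back-substitute: b = ∂h/∂y = +0.02583.
|∇h| = √(-0.003750² + 0.02583²) = 0.0261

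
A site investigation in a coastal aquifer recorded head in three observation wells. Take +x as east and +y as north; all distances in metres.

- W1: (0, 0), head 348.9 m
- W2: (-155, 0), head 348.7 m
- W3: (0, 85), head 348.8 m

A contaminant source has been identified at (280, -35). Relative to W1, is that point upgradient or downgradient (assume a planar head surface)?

upgradient

∂h/∂x = (348.7 − 348.9) / (-155 − 0) = +0.001290
∂h/∂y = (348.8 − 348.9) / (85 − 0) = -0.001176
Head at (280, -35) = 348.9 + (+0.001290)·(280) + (-0.001176)·(-35) = 349.30 m.
That is higher than the 348.9 m at W1, so the point is upgradient.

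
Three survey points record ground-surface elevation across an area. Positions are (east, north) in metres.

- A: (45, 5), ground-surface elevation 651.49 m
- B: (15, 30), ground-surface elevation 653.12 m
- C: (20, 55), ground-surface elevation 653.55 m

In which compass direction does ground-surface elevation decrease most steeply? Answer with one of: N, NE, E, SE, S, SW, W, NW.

Three-point gradient (reference A): Δ to B = (-30, 25, +1.63), Δ to C = (-25, 50, +2.06).
∂z/∂x = -0.03429, ∂z/∂y = +0.02406 (det = -875).
Steepest decrease is along −∇f = (+0.03429 E, -0.02406 N) → southeast.

SE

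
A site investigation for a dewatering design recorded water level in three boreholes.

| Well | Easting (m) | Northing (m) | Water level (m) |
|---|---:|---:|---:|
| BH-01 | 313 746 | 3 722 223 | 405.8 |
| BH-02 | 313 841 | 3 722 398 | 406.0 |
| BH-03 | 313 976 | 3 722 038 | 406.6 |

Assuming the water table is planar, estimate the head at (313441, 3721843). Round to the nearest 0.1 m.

Taking BH-01 as reference: BH-02−BH-01 = (95, 175, +0.2); BH-03−BH-01 = (230, -185, +0.8).
Solve a·Δx + b·Δy = Δh: det = 95·(-185) − 230·175 = -57825.
∂h/∂x = [(+0.2)·(-185) − (+0.8)·175] / -57825 = +0.003061
∂h/∂y = [95·(+0.8) − 230·(+0.2)] / -57825 = -0.0005188
h(313441, 3721843) = 405.8 + (+0.003061)·(-305) + (-0.0005188)·(-380) = 405.8 -0.934 +0.197 = 405.064 m.

405.1 m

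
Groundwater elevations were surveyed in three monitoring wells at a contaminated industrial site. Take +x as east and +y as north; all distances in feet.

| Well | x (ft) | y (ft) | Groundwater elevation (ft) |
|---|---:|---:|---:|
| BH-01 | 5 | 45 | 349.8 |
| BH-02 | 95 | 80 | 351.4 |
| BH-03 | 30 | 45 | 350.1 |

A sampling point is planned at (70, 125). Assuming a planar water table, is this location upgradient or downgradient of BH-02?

upgradient

Three-point gradient (reference BH-01): Δ to BH-02 = (90, 35, +1.6), Δ to BH-03 = (25, 0, +0.3).
∂h/∂x = +0.01200, ∂h/∂y = +0.01486 (det = -875).
Head at (70, 125) = 349.8 + (+0.01200)·(65) + (+0.01486)·(80) = 351.77 ft.
That is higher than the 351.4 ft at BH-02, so the point is upgradient.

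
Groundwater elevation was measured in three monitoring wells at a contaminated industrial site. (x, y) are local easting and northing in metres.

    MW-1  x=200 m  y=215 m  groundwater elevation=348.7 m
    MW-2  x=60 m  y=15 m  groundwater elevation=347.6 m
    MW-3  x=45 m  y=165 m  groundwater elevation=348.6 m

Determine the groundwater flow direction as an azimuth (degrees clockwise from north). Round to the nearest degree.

167°

Three-point gradient (reference MW-1): Δ to MW-2 = (-140, -200, -1.1), Δ to MW-3 = (-155, -50, -0.1).
∂h/∂x = -0.001458, ∂h/∂y = +0.006521 (det = -24000).
Flow direction (−∇h) has components (+0.001458 E, -0.006521 N).
Azimuth = atan2(E, N) = atan2(+0.001458, -0.006521) = 167.4° ≈ 167°.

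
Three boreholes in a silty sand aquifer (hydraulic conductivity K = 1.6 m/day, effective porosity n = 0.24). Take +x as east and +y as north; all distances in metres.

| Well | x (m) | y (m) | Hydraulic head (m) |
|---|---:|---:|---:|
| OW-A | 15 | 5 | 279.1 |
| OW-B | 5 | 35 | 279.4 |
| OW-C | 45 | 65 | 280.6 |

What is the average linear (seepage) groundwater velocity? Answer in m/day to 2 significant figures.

0.16 m/day

Differences from OW-A: to OW-B (Δx, Δy, Δh) = (-10, 30, +0.3); to OW-C = (30, 60, +1.5).
Solve a·Δx + b·Δy = Δh: det = (-10)·60 − 30·30 = -1500.
∂h/∂x = [(+0.3)·60 − (+1.5)·30] / -1500 = +0.01800
∂h/∂y = [(-10)·(+1.5) − 30·(+0.3)] / -1500 = +0.01600
|∇h| = √(0.01800² + 0.01600²) = 0.02408
Seepage velocity v = K·i/n = 1.6 × 0.02408 / 0.24 = 0.1605 m/day.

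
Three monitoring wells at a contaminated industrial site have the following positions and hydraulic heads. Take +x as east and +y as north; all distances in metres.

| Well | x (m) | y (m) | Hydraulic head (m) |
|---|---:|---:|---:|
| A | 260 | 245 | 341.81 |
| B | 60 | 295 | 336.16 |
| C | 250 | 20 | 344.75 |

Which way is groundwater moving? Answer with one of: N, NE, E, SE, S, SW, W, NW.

NW

With h = a·x + b·y + c and A as origin, the differences give:
  (-200)·a + 50·b = -5.65
  (-10)·a + (-225)·b = +2.94
Eliminate b (×(-225) and ×50, subtract): 45500·a = 1124.250 → a = ∂h/∂x = +0.02471
Back-substitute: b = ∂h/∂y = -0.01416.
Flow = −∇h = (-0.02471 east, +0.01416 north), which points northwest.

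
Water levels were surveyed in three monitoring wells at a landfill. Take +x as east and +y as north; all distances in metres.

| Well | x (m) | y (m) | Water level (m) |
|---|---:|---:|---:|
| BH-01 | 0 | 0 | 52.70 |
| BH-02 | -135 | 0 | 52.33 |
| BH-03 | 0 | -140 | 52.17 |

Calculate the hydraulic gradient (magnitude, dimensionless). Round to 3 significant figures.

∂h/∂x = (52.33 − 52.70) / (-135 − 0) = +0.002741
∂h/∂y = (52.17 − 52.70) / (-140 − 0) = +0.003786
|∇h| = √(0.002741² + 0.003786²) = 0.004674

0.00467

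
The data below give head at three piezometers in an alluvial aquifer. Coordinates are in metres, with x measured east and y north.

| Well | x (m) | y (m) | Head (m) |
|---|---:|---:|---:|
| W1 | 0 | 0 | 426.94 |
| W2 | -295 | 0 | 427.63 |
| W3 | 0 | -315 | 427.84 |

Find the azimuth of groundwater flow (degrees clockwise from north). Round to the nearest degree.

∂h/∂x = (427.63 − 426.94) / (-295 − 0) = -0.002339
∂h/∂y = (427.84 − 426.94) / (-315 − 0) = -0.002857
Flow direction (−∇h) has components (+0.002339 E, +0.002857 N).
Azimuth = atan2(E, N) = atan2(+0.002339, +0.002857) = 39.3° ≈ 039°.

039°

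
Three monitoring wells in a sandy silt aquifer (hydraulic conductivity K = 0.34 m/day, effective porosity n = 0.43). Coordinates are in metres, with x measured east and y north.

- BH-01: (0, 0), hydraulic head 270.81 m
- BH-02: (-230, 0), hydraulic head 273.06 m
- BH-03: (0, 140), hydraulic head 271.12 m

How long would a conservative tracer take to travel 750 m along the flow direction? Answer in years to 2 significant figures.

260 years

∂h/∂x = (273.06 − 270.81) / (-230 − 0) = -0.009783
∂h/∂y = (271.12 − 270.81) / (140 − 0) = +0.002214
|∇h| = √(-0.009783² + 0.002214²) = 0.01003
Seepage velocity v = K·i/n = 0.34 × 0.01003 / 0.43 = 0.007931 m/day.
t = 750 / 0.007931 = 9.457e+04 days = 259 years.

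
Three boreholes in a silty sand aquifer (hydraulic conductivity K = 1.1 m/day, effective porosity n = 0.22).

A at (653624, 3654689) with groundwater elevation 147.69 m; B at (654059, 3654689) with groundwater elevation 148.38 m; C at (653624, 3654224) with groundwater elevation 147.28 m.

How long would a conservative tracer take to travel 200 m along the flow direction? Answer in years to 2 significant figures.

∂h/∂x = (148.38 − 147.69) / (654059 − 653624) = +0.001586
∂h/∂y = (147.28 − 147.69) / (3654224 − 3654689) = +0.0008817
|∇h| = √(0.001586² + 0.0008817²) = 0.001815
Seepage velocity v = K·i/n = 1.1 × 0.001815 / 0.22 = 0.009075 m/day.
t = 200 / 0.009075 = 2.204e+04 days = 60.3 years.

60 years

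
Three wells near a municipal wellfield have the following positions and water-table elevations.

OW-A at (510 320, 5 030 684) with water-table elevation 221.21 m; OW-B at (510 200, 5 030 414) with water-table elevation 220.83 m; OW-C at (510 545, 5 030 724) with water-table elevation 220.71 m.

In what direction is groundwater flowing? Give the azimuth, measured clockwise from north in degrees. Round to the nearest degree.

With h = a·x + b·y + c and OW-A as origin, the differences give:
  (-120)·a + (-270)·b = -0.38
  225·a + 40·b = -0.50
Eliminate b (×40 and ×(-270), subtract): 55950·a = -150.200 → a = ∂h/∂x = -0.002685
Back-substitute: b = ∂h/∂y = +0.002601.
Flow direction (−∇h) has components (+0.002685 E, -0.002601 N).
Azimuth = atan2(E, N) = atan2(+0.002685, -0.002601) = 134.1° ≈ 134°.

134°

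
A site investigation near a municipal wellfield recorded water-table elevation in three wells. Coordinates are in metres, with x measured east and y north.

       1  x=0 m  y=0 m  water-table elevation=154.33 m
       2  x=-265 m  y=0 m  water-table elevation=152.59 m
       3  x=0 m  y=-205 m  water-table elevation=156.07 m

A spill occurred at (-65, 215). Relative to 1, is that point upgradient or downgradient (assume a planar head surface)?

∂h/∂x = (152.59 − 154.33) / (-265 − 0) = +0.006566
∂h/∂y = (156.07 − 154.33) / (-205 − 0) = -0.008488
Head at (-65, 215) = 154.33 + (+0.006566)·(-65) + (-0.008488)·(215) = 152.08 m.
That is lower than the 154.33 m at 1, so the point is downgradient.

downgradient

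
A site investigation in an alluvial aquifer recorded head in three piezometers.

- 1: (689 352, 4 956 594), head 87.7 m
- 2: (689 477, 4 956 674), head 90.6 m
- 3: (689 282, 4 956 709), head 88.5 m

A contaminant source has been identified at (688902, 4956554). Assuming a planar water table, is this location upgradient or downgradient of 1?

Differences from 1: to 2 (Δx, Δy, Δh) = (125, 80, +2.9); to 3 = (-70, 115, +0.8).
Determinant of the coordinate differences = 125·115 − (-70)·80 = 19975.
∂h/∂x = [(+2.9)·115 − (+0.8)·80] / 19975 = +0.01349
∂h/∂y = [125·(+0.8) − (-70)·(+2.9)] / 19975 = +0.01517
Head at (688902, 4956554) = 87.7 + (+0.01349)·(-450) + (+0.01517)·(-40) = 81.02 m.
That is lower than the 87.7 m at 1, so the point is downgradient.

downgradient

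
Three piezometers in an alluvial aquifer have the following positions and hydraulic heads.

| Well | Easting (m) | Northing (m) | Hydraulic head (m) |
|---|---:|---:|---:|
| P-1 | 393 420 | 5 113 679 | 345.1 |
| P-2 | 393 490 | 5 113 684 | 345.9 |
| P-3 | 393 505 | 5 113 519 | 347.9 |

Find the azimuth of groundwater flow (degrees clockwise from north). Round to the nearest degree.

312°

Taking P-1 as reference: P-2−P-1 = (70, 5, +0.8); P-3−P-1 = (85, -160, +2.8).
Solve a·Δx + b·Δy = Δh: det = 70·(-160) − 85·5 = -11625.
∂h/∂x = [(+0.8)·(-160) − (+2.8)·5] / -11625 = +0.01222
∂h/∂y = [70·(+2.8) − 85·(+0.8)] / -11625 = -0.01101
Flow direction (−∇h) has components (-0.01222 E, +0.01101 N).
Azimuth = atan2(E, N) = atan2(-0.01222, +0.01101) = 312.0° ≈ 312°.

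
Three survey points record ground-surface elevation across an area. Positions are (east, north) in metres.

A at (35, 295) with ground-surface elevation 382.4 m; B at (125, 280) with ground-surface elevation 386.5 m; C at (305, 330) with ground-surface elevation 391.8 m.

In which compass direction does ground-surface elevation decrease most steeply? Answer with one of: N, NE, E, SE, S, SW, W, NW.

Taking A as reference: B−A = (90, -15, +4.1); C−A = (270, 35, +9.4).
Determinant of the coordinate differences = 90·35 − 270·(-15) = 7200.
∂z/∂x = [(+4.1)·35 − (+9.4)·(-15)] / 7200 = +0.03951
∂z/∂y = [90·(+9.4) − 270·(+4.1)] / 7200 = -0.03625
Steepest decrease is along −∇f = (-0.03951 E, +0.03625 N) → northwest.

NW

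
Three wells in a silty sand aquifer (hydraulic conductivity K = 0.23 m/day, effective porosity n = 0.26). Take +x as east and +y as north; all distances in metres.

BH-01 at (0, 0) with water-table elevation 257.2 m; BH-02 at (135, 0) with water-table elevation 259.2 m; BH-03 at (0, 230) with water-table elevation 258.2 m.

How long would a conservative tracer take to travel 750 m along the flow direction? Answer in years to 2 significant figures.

150 years

∂h/∂x = (259.2 − 257.2) / (135 − 0) = +0.01481
∂h/∂y = (258.2 − 257.2) / (230 − 0) = +0.004348
|∇h| = √(0.01481² + 0.004348²) = 0.01544
Seepage velocity v = K·i/n = 0.23 × 0.01544 / 0.26 = 0.01366 m/day.
t = 750 / 0.01366 = 5.49e+04 days = 150 years.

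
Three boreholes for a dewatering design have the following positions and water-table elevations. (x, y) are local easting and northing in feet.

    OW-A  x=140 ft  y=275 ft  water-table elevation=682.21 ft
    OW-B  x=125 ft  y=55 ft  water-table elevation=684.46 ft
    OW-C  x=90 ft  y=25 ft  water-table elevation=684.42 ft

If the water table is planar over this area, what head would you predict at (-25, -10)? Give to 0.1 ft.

With h = a·x + b·y + c and OW-A as origin, the differences give:
  (-15)·a + (-220)·b = +2.25
  (-50)·a + (-250)·b = +2.21
Eliminate b (×(-250) and ×(-220), subtract): -7250·a = -76.300 → a = ∂h/∂x = +0.01052
Back-substitute: b = ∂h/∂y = -0.01094.
h(-25, -10) = 682.21 + (+0.01052)·(-165) + (-0.01094)·(-285) = 682.21 -1.736 +3.119 = 683.593 ft.

683.6 ft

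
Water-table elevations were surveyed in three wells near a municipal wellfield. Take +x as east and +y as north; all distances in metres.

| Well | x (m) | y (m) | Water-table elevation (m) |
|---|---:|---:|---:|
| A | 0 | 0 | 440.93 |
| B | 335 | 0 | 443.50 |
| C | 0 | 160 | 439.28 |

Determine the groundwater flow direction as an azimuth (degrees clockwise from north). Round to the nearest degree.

323°

∂h/∂x = (443.50 − 440.93) / (335 − 0) = +0.007672
∂h/∂y = (439.28 − 440.93) / (160 − 0) = -0.01031
Flow direction (−∇h) has components (-0.007672 E, +0.01031 N).
Azimuth = atan2(E, N) = atan2(-0.007672, +0.01031) = 323.4° ≈ 323°.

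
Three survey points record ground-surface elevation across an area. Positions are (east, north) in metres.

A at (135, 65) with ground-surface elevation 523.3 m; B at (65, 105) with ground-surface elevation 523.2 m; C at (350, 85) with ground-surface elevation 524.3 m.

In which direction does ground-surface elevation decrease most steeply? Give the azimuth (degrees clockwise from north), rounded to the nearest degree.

Differences from A: to B (Δx, Δy, Δh) = (-70, 40, -0.1); to C = (215, 20, +1.0).
Determinant of the coordinate differences = (-70)·20 − 215·40 = -10000.
∂z/∂x = [(-0.1)·20 − (+1.0)·40] / -10000 = +0.004200
∂z/∂y = [(-70)·(+1.0) − 215·(-0.1)] / -10000 = +0.004850
Steepest decrease is along −∇f: components (-0.004200 E, -0.004850 N).
Azimuth = atan2(-0.004200, -0.004850) = 220.9° ≈ 221°.

221°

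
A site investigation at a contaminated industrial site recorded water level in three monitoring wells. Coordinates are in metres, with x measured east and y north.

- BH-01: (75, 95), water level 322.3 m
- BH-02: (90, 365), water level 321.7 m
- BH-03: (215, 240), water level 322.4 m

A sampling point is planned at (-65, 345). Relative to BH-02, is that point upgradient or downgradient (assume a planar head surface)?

Differences from BH-01: to BH-02 (Δx, Δy, Δh) = (15, 270, -0.6); to BH-03 = (140, 145, +0.1).
Determinant of the coordinate differences = 15·145 − 140·270 = -35625.
∂h/∂x = [(-0.6)·145 − (+0.1)·270] / -35625 = +0.003200
∂h/∂y = [15·(+0.1) − 140·(-0.6)] / -35625 = -0.002400
Head at (-65, 345) = 322.3 + (+0.003200)·(-140) + (-0.002400)·(250) = 321.25 m.
That is lower than the 321.7 m at BH-02, so the point is downgradient.

downgradient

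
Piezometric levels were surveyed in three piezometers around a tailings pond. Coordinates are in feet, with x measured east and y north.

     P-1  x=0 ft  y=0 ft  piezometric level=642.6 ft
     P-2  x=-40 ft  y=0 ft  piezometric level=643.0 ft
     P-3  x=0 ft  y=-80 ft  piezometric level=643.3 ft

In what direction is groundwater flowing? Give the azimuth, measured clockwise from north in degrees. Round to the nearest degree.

∂h/∂x = (643.0 − 642.6) / (-40 − 0) = -0.010000
∂h/∂y = (643.3 − 642.6) / (-80 − 0) = -0.008750
Flow direction (−∇h) has components (+0.010000 E, +0.008750 N).
Azimuth = atan2(E, N) = atan2(+0.010000, +0.008750) = 48.8° ≈ 049°.

049°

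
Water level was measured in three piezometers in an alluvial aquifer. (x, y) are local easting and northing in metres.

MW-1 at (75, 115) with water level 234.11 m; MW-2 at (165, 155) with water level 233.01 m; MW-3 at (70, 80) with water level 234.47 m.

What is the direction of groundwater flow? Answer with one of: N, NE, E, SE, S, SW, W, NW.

Three-point gradient (reference MW-1): Δ to MW-2 = (90, 40, -1.10), Δ to MW-3 = (-5, -35, +0.36).
∂h/∂x = -0.008169, ∂h/∂y = -0.009119 (det = -2950).
Flow = −∇h = (+0.008169 east, +0.009119 north), which points northeast.

NE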